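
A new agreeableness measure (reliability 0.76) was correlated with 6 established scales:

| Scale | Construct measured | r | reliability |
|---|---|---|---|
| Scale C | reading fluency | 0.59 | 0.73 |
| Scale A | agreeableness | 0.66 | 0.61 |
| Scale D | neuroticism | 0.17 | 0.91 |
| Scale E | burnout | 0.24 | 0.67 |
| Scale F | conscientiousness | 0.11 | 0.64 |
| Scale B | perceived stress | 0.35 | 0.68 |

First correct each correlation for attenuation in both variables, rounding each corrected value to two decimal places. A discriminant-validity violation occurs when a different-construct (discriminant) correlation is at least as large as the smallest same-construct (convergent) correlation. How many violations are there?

0

Disattenuated r (r / √(r_scale · r_new)):
  Scale C (disc): 0.59 / √(0.73·0.76) = 0.79
  Scale A (conv): 0.66 / √(0.61·0.76) = 0.97
  Scale D (disc): 0.17 / √(0.91·0.76) = 0.20
  Scale E (disc): 0.24 / √(0.67·0.76) = 0.34
  Scale F (disc): 0.11 / √(0.64·0.76) = 0.16
  Scale B (disc): 0.35 / √(0.68·0.76) = 0.49
Smallest convergent = 0.97. Discriminant values: 0.79, 0.20, 0.34, 0.16, 0.49; count ≥ 0.97 → 0.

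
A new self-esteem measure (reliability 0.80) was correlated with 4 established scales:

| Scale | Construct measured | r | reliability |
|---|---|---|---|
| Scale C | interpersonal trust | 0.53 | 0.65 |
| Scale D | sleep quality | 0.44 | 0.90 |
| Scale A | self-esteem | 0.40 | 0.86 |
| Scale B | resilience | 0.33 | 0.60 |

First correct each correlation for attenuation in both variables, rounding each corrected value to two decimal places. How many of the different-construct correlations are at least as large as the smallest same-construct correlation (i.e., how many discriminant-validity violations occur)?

Disattenuated r (r / √(r_scale · r_new)):
  Scale C (disc): 0.53 / √(0.65·0.80) = 0.73
  Scale D (disc): 0.44 / √(0.90·0.80) = 0.52
  Scale A (conv): 0.40 / √(0.86·0.80) = 0.48
  Scale B (disc): 0.33 / √(0.60·0.80) = 0.48
Smallest convergent = 0.48. Discriminant values: 0.73, 0.52, 0.48; count ≥ 0.48 → 3.

3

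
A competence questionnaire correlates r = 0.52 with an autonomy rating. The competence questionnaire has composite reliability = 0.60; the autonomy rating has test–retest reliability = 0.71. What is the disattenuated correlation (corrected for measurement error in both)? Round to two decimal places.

r_true = r_obs / √(r_xx · r_yy) = 0.52 / √(0.60 × 0.71) = 0.52 / √0.4260 = 0.52 / 0.6527 ≈ 0.80.

0.80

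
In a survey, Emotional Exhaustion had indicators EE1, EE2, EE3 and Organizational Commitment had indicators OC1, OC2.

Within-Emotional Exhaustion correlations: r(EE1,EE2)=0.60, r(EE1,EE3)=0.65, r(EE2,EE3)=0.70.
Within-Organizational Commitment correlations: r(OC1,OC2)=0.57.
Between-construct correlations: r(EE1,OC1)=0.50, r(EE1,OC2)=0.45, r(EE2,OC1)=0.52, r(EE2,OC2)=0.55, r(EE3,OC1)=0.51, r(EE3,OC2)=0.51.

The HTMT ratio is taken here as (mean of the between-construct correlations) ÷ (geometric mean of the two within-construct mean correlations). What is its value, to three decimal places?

Mean between = 3.04/6 = 0.5067.
Mean within-EE = 1.95/3 = 0.6500; mean within-OC = 0.57/1 = 0.5700.
Geometric mean = √(0.6500 × 0.5700) = 0.6087.
HTMT = 0.5067 / 0.6087 = 0.832.

0.832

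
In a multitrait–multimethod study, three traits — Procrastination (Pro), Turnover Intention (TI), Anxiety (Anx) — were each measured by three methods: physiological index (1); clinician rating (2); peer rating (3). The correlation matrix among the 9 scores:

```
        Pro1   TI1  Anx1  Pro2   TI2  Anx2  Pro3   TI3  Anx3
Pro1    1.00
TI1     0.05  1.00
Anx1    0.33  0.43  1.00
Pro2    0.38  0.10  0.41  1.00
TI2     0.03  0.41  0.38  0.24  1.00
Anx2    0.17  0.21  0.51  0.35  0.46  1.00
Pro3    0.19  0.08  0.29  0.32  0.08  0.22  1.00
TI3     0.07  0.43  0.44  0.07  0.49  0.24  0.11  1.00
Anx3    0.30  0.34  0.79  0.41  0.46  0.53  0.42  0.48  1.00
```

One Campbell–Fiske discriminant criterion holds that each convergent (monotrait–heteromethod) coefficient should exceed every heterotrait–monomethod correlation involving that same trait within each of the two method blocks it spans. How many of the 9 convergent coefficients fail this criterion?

4

Checking each validity diagonal entry against its comparison values:
Pro (methods 1·2): 0.38 vs {0.05, 0.24, 0.33, 0.35} → pass.
Pro (methods 1·3): 0.19 vs {0.05, 0.11, 0.33, 0.42} → fail.
Pro (methods 2·3): 0.32 vs {0.24, 0.11, 0.35, 0.42} → fail.
TI (methods 1·2): 0.41 vs {0.05, 0.24, 0.43, 0.46} → fail.
TI (methods 1·3): 0.43 vs {0.05, 0.11, 0.43, 0.48} → fail.
TI (methods 2·3): 0.49 vs {0.24, 0.11, 0.46, 0.48} → pass.
Anx (methods 1·2): 0.51 vs {0.33, 0.35, 0.43, 0.46} → pass.
Anx (methods 1·3): 0.79 vs {0.33, 0.42, 0.43, 0.48} → pass.
Anx (methods 2·3): 0.53 vs {0.35, 0.42, 0.46, 0.48} → pass.
4 of 9 fail.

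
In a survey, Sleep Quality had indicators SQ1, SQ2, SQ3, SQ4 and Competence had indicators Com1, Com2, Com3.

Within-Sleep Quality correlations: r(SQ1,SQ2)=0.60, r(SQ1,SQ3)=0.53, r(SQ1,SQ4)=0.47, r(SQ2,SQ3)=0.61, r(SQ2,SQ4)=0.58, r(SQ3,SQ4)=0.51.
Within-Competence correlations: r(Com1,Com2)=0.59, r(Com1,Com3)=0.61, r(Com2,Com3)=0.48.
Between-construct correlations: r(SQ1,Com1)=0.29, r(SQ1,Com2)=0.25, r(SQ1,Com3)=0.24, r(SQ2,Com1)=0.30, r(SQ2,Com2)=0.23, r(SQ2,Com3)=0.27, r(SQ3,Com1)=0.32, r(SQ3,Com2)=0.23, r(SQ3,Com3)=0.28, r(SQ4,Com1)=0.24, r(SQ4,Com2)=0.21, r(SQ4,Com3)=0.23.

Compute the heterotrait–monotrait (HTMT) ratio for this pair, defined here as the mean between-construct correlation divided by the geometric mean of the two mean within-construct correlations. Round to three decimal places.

Mean heterotrait r = 3.09/12 = 0.2575.
Mean within-SQ = 3.30/6 = 0.5500; mean within-Com = 1.68/3 = 0.5600.
Geometric mean = √(0.5500 × 0.5600) = 0.5550.
HTMT = 0.2575 / 0.5550 = 0.464.

0.464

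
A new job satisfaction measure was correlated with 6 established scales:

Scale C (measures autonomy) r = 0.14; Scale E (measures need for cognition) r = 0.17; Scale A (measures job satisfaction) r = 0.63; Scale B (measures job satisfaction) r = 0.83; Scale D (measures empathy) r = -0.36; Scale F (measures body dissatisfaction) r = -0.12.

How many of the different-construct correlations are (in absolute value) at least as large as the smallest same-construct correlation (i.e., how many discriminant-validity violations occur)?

0

Convergent (same construct = job satisfaction): Scale A, Scale B.
Smallest convergent = 0.63. Discriminant |r|: 0.14, 0.17, 0.36, 0.12; count ≥ 0.63 → 0.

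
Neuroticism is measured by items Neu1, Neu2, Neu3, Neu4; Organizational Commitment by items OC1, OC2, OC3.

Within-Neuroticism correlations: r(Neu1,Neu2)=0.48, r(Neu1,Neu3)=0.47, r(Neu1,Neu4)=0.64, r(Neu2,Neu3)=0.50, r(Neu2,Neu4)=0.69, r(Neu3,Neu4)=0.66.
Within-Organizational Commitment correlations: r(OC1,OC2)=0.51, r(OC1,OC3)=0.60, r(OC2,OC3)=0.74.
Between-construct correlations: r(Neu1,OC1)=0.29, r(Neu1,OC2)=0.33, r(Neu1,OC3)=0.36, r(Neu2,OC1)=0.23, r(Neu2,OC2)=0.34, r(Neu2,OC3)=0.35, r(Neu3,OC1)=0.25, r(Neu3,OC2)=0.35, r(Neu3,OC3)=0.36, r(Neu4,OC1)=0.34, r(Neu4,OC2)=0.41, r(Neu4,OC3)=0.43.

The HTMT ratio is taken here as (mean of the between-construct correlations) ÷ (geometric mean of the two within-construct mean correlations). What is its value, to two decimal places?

0.57

Between-construct mean = 4.04/12 = 0.3367.
Mean within-Neu = 3.44/6 = 0.5733; mean within-OC = 1.85/3 = 0.6167.
Geometric mean = √(0.5733 × 0.6167) = 0.5946.
HTMT = 0.3367 / 0.5946 = 0.57.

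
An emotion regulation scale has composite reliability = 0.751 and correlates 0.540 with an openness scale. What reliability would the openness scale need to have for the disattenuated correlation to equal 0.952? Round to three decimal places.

r_true = r_obs / √(r_xx · r_yy) ⇒ 0.952 = 0.540 / √(0.751 · r_yy).
√(0.751 · r_yy) = 0.540 / 0.952 = 0.5672; 0.751 · r_yy = 0.3217; r_yy = 0.3217 / 0.751 ≈ 0.428.

0.428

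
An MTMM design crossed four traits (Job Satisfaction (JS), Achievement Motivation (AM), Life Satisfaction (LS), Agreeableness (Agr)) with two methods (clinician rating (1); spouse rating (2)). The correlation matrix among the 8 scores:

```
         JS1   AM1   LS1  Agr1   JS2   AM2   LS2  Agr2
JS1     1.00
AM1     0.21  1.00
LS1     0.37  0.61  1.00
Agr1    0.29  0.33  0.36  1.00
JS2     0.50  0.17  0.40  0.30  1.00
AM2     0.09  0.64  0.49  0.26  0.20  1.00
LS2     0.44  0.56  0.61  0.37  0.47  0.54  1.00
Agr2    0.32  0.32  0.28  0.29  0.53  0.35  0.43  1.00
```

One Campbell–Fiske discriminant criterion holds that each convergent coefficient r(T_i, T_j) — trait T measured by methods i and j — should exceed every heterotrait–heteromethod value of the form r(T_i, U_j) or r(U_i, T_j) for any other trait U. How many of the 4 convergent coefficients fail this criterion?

1

Each convergent coefficient versus the relevant comparison correlations:
JS (methods 1·2): 0.50 vs {0.09, 0.17, 0.44, 0.40, 0.32, 0.30} → pass.
AM (methods 1·2): 0.64 vs {0.17, 0.09, 0.56, 0.49, 0.32, 0.26} → pass.
LS (methods 1·2): 0.61 vs {0.40, 0.44, 0.49, 0.56, 0.28, 0.37} → pass.
Agr (methods 1·2): 0.29 vs {0.30, 0.32, 0.26, 0.32, 0.37, 0.28} → fail.
1 of 4 fail.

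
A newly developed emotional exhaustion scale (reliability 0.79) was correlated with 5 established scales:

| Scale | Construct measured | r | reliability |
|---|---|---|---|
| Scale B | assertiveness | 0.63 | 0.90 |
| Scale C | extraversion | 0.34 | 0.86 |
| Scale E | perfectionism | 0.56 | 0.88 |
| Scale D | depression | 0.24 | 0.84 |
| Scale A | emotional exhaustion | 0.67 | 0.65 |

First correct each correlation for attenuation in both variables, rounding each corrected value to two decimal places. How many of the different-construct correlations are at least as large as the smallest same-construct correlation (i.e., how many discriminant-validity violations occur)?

0

Disattenuated r (r / √(r_scale · r_new)):
  Scale B (disc): 0.63 / √(0.90·0.79) = 0.75
  Scale C (disc): 0.34 / √(0.86·0.79) = 0.41
  Scale E (disc): 0.56 / √(0.88·0.79) = 0.67
  Scale D (disc): 0.24 / √(0.84·0.79) = 0.29
  Scale A (conv): 0.67 / √(0.65·0.79) = 0.93
Smallest convergent = 0.93. Discriminant values: 0.75, 0.41, 0.67, 0.29; count ≥ 0.93 → 0.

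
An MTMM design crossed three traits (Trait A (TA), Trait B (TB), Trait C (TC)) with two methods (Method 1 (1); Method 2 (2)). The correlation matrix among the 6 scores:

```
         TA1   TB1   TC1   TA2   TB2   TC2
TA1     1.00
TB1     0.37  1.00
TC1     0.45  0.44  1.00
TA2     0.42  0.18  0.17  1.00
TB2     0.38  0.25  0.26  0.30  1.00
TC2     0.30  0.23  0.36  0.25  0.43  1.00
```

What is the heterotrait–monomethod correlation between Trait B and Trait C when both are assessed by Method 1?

Different traits, same method: r(TB1, TC1) = 0.44.

0.44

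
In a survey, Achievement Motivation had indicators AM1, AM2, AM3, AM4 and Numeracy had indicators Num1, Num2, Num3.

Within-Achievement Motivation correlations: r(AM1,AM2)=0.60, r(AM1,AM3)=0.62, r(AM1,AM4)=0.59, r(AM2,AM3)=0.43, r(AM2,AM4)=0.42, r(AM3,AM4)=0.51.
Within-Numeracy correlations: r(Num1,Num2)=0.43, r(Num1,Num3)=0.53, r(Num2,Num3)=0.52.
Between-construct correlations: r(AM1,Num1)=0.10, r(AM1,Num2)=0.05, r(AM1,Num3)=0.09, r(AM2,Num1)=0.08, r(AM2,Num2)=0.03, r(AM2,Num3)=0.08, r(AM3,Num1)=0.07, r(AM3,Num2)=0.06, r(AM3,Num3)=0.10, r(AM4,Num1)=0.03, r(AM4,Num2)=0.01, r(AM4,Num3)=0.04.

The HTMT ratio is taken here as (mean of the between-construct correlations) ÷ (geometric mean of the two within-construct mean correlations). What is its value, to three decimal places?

Between-construct mean = 0.74/12 = 0.0617.
Mean within-AM = 3.17/6 = 0.5283; mean within-Num = 1.48/3 = 0.4933.
Geometric mean = √(0.5283 × 0.4933) = 0.5105.
HTMT = 0.0617 / 0.5105 = 0.121.

0.121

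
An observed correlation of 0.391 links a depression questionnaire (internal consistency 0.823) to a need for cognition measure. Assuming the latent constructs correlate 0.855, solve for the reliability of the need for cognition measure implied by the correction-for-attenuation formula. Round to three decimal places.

0.254

r_true = r_obs / √(r_xx · r_yy) ⇒ 0.855 = 0.391 / √(0.823 · r_yy).
√(0.823 · r_yy) = 0.391 / 0.855 = 0.4573; 0.823 · r_yy = 0.2091; r_yy = 0.2091 / 0.823 ≈ 0.254.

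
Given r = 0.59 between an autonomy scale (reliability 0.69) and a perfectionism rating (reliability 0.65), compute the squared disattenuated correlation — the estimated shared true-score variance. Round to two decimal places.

Disattenuated r = 0.59 / √(0.69 × 0.65) = 0.59 / 0.6697 = 0.8810.
Shared true-score variance = 0.8810² = 0.7762 ≈ 0.78.

0.78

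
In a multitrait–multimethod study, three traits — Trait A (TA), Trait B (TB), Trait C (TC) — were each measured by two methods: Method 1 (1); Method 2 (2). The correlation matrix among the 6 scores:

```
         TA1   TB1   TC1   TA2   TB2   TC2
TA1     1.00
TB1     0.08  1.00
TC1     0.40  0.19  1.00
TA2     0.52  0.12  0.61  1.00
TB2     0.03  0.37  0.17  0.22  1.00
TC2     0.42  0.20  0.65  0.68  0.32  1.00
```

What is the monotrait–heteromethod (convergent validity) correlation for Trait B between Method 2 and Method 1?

Same trait (TB), different methods: r(TB2, TB1) = 0.37.

0.37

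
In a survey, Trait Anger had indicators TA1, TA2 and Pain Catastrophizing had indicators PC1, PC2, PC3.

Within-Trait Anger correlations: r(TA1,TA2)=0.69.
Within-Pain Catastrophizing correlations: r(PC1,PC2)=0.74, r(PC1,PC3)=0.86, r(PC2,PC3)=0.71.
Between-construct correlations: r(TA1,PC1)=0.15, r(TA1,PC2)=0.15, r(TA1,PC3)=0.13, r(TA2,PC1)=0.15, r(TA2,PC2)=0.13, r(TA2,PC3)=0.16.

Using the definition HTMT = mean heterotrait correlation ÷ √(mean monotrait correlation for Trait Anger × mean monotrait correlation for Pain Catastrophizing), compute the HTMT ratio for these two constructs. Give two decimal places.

0.20

Mean heterotrait r = 0.87/6 = 0.1450.
Mean within-TA = 0.69/1 = 0.6900; mean within-PC = 2.31/3 = 0.7700.
Geometric mean = √(0.6900 × 0.7700) = 0.7289.
HTMT = 0.1450 / 0.7289 = 0.20.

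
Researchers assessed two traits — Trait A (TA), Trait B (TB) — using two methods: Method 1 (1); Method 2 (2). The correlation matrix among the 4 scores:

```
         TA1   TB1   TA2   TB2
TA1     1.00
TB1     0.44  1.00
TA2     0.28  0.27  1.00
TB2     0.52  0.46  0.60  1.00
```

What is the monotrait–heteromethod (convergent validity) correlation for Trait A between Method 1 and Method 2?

0.28

Same trait (TA), different methods: r(TA1, TA2) = 0.28.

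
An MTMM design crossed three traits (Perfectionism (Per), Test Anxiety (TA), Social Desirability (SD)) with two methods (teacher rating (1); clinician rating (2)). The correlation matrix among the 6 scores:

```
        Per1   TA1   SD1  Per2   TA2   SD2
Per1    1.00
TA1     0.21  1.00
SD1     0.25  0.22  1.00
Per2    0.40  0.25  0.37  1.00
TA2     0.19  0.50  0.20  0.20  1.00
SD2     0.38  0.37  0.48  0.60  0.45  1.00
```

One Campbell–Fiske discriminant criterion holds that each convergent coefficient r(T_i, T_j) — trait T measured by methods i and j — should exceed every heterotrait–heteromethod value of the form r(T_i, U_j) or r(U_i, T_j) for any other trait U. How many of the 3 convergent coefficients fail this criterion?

Checking each validity diagonal entry against its comparison values:
Per (methods 1·2): 0.40 vs {0.19, 0.25, 0.38, 0.37} → pass.
TA (methods 1·2): 0.50 vs {0.25, 0.19, 0.37, 0.20} → pass.
SD (methods 1·2): 0.48 vs {0.37, 0.38, 0.20, 0.37} → pass.
0 of 3 fail.

0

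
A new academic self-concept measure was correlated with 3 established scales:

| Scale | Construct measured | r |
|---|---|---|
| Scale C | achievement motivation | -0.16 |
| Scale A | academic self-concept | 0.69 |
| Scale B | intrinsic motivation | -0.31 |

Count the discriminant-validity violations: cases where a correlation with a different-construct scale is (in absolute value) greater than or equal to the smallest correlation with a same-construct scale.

0

Convergent (same construct = academic self-concept): Scale A.
Smallest convergent = 0.69. Discriminant |r|: 0.16, 0.31; count ≥ 0.69 → 0.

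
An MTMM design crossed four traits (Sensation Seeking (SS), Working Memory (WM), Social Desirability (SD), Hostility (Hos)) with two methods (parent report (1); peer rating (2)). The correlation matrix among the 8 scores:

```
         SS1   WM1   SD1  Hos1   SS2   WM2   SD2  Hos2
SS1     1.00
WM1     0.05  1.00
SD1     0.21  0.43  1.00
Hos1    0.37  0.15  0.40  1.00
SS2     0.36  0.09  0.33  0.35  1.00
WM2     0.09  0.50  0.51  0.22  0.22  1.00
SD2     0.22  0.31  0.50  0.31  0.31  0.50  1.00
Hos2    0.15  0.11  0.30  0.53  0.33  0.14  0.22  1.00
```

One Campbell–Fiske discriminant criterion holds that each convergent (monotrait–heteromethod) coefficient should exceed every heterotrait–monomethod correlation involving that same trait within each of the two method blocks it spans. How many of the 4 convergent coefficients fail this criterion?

Convergent coefficients and their comparison sets:
SS (methods 1·2): 0.36 vs {0.05, 0.22, 0.21, 0.31, 0.37, 0.33} → fail.
WM (methods 1·2): 0.50 vs {0.05, 0.22, 0.43, 0.50, 0.15, 0.14} → fail.
SD (methods 1·2): 0.50 vs {0.21, 0.31, 0.43, 0.50, 0.40, 0.22} → fail.
Hos (methods 1·2): 0.53 vs {0.37, 0.33, 0.15, 0.14, 0.40, 0.22} → pass.
3 of 4 fail.

3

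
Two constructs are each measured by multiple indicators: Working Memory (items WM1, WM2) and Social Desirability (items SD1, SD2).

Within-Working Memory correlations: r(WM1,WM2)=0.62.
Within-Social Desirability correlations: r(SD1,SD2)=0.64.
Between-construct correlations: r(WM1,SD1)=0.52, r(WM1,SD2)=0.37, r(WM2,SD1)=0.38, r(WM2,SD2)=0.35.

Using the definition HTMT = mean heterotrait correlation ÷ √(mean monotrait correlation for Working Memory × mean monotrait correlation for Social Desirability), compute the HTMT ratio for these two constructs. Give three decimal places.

0.643

Mean heterotrait r = 1.62/4 = 0.4050.
Mean within-WM = 0.62/1 = 0.6200; mean within-SD = 0.64/1 = 0.6400.
Geometric mean = √(0.6200 × 0.6400) = 0.6299.
HTMT = 0.4050 / 0.6299 = 0.643.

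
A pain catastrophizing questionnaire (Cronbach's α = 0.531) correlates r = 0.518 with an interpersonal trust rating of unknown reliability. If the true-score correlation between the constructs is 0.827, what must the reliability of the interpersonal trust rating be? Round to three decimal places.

0.739

r_true = r_obs / √(r_xx · r_yy) ⇒ 0.827 = 0.518 / √(0.531 · r_yy).
√(0.531 · r_yy) = 0.518 / 0.827 = 0.6264; 0.531 · r_yy = 0.3924; r_yy = 0.3924 / 0.531 ≈ 0.739.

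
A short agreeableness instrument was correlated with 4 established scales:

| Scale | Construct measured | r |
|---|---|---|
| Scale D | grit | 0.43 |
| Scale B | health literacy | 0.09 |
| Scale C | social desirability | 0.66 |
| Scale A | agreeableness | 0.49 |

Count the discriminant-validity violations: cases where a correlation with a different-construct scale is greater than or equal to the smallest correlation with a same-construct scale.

Convergent (same construct = agreeableness): Scale A.
Smallest convergent = 0.49. Discriminant values: 0.43, 0.09, 0.66; count ≥ 0.49 → 1.

1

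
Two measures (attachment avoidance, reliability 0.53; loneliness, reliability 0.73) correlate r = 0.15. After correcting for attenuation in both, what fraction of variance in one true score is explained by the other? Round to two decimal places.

0.06

Disattenuated r = 0.15 / √(0.53 × 0.73) = 0.15 / 0.6220 = 0.2412.
Shared true-score variance = 0.2412² = 0.0582 ≈ 0.06.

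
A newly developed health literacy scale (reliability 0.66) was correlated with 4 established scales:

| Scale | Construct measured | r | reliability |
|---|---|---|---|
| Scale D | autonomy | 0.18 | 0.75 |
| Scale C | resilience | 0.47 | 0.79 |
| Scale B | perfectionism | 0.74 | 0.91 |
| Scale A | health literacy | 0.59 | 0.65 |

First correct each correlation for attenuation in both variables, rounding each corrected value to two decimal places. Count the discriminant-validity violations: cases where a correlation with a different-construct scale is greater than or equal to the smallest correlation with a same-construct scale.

Disattenuated r (r / √(r_scale · r_new)):
  Scale D (disc): 0.18 / √(0.75·0.66) = 0.26
  Scale C (disc): 0.47 / √(0.79·0.66) = 0.65
  Scale B (disc): 0.74 / √(0.91·0.66) = 0.95
  Scale A (conv): 0.59 / √(0.65·0.66) = 0.90
Smallest convergent = 0.90. Discriminant values: 0.26, 0.65, 0.95; count ≥ 0.90 → 1.

1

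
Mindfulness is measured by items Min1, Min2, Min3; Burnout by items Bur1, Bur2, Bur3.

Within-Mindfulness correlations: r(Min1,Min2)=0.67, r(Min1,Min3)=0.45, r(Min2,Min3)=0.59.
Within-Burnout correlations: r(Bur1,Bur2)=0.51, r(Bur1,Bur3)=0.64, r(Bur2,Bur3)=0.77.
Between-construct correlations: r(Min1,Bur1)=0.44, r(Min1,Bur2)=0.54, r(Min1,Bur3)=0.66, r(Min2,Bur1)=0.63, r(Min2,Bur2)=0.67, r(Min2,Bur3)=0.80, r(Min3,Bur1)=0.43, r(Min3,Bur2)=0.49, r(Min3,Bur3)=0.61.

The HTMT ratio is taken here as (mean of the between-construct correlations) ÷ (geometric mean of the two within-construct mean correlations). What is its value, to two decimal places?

0.97

Between-construct mean = 5.27/9 = 0.5856.
Mean within-Min = 1.71/3 = 0.5700; mean within-Bur = 1.92/3 = 0.6400.
Geometric mean = √(0.5700 × 0.6400) = 0.6040.
HTMT = 0.5856 / 0.6040 = 0.97.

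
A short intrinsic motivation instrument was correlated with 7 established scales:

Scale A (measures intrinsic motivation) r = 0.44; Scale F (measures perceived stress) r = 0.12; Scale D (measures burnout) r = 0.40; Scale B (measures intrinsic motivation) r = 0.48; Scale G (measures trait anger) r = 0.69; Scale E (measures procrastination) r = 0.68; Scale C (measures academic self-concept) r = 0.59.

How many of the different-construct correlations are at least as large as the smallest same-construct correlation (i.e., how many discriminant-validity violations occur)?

3

Convergent (same construct = intrinsic motivation): Scale A, Scale B.
Smallest convergent = 0.44. Discriminant values: 0.12, 0.40, 0.69, 0.68, 0.59; count ≥ 0.44 → 3.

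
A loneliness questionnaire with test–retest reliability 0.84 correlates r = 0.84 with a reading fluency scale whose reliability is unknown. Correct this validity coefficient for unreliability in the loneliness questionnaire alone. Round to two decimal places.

Single correction: r_c = r_obs / √r_xx = 0.84 / √0.84 = 0.84 / 0.9165 ≈ 0.92.

0.92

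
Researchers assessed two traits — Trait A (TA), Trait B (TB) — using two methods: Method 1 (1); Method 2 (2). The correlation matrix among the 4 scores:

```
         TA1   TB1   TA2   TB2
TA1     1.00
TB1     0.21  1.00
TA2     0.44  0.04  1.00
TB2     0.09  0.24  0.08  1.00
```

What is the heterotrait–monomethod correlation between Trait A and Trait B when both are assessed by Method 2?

0.08

Different traits, same method: r(TA2, TB2) = 0.08.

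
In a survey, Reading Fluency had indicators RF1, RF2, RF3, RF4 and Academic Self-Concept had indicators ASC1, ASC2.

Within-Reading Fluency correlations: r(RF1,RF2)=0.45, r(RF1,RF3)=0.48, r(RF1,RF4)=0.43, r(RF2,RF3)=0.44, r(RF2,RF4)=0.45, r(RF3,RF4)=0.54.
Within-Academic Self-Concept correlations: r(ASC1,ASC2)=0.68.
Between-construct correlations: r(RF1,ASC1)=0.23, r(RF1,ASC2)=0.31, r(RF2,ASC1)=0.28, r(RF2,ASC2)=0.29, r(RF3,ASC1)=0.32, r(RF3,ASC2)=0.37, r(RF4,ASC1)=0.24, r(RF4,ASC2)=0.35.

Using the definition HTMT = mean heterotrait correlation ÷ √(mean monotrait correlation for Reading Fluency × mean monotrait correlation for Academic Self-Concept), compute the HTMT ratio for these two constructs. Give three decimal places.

0.531

Between-construct mean = 2.39/8 = 0.2988.
Mean within-RF = 2.79/6 = 0.4650; mean within-ASC = 0.68/1 = 0.6800.
Geometric mean = √(0.4650 × 0.6800) = 0.5623.
HTMT = 0.2988 / 0.5623 = 0.531.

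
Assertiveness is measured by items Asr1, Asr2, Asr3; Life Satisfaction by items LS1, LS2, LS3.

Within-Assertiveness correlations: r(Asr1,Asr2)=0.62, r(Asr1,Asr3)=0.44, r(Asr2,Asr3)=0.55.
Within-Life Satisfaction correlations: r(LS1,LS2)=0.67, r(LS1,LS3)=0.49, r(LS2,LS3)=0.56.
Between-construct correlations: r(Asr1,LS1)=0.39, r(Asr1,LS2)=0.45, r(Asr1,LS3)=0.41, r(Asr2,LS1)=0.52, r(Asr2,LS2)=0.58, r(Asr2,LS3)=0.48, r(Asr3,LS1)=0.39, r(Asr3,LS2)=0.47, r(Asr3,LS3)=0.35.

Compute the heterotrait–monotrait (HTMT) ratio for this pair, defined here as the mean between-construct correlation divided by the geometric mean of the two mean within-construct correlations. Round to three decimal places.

0.809

Mean between = 4.04/9 = 0.4489.
Mean within-Asr = 1.61/3 = 0.5367; mean within-LS = 1.72/3 = 0.5733.
Geometric mean = √(0.5367 × 0.5733) = 0.5547.
HTMT = 0.4489 / 0.5547 = 0.809.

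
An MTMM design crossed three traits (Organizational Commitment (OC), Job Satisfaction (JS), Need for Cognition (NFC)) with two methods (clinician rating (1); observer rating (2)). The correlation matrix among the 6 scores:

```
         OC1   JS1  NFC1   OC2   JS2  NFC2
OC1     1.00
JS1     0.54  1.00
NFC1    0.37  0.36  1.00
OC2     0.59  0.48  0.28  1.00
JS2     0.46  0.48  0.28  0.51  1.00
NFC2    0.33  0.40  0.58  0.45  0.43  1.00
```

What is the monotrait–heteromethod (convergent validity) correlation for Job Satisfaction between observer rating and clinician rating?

Same trait (JS), different methods: r(JS2, JS1) = 0.48.

0.48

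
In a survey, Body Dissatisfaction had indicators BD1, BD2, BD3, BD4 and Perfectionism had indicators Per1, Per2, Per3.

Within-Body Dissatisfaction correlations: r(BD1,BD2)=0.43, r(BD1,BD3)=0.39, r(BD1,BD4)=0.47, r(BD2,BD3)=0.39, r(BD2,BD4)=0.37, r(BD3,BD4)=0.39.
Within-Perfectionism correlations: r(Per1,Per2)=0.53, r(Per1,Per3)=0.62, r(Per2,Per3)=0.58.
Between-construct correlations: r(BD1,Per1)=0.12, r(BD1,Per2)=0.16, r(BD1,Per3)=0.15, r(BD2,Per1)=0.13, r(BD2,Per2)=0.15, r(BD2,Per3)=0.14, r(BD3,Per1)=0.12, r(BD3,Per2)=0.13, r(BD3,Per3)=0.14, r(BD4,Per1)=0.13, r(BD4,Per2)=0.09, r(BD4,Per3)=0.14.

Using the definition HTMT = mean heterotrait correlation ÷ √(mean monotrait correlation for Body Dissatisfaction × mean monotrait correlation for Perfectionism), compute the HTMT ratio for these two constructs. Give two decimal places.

Mean between = 1.60/12 = 0.1333.
Mean within-BD = 2.44/6 = 0.4067; mean within-Per = 1.73/3 = 0.5767.
Geometric mean = √(0.4067 × 0.5767) = 0.4843.
HTMT = 0.1333 / 0.4843 = 0.28.

0.28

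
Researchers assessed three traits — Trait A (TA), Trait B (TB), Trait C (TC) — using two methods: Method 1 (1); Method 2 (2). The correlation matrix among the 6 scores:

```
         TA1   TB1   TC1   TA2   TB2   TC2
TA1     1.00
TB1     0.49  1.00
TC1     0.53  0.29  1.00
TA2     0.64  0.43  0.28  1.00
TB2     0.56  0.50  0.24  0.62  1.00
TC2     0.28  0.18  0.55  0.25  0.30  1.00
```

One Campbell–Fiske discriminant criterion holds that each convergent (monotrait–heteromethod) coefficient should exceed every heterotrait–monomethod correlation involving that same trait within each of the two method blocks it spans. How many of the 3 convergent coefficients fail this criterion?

Convergent coefficients and their comparison sets:
TA (methods 1·2): 0.64 vs {0.49, 0.62, 0.53, 0.25} → pass.
TB (methods 1·2): 0.50 vs {0.49, 0.62, 0.29, 0.30} → fail.
TC (methods 1·2): 0.55 vs {0.53, 0.25, 0.29, 0.30} → pass.
1 of 3 fail.

1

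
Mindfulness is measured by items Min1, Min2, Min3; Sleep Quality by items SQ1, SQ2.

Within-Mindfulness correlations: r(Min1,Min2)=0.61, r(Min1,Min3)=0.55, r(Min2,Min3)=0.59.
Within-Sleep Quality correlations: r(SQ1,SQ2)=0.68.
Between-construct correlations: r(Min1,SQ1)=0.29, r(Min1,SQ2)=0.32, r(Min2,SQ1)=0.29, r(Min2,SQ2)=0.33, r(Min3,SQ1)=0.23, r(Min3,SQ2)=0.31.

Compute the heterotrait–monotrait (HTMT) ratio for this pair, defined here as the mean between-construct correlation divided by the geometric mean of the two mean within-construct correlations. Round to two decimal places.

0.47

Mean heterotrait r = 1.77/6 = 0.2950.
Mean within-Min = 1.75/3 = 0.5833; mean within-SQ = 0.68/1 = 0.6800.
Geometric mean = √(0.5833 × 0.6800) = 0.6298.
HTMT = 0.2950 / 0.6298 = 0.47.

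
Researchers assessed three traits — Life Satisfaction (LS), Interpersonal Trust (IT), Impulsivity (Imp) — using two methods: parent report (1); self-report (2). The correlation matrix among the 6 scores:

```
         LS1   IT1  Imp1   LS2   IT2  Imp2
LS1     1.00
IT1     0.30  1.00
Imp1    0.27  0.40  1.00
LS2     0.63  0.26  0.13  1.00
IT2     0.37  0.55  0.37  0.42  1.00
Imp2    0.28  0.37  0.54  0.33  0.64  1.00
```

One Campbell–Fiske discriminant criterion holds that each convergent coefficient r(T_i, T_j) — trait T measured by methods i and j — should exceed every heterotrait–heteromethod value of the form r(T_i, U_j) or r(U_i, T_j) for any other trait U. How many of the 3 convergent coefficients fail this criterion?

Checking each validity diagonal entry against its comparison values:
LS (methods 1·2): 0.63 vs {0.37, 0.26, 0.28, 0.13} → pass.
IT (methods 1·2): 0.55 vs {0.26, 0.37, 0.37, 0.37} → pass.
Imp (methods 1·2): 0.54 vs {0.13, 0.28, 0.37, 0.37} → pass.
0 of 3 fail.

0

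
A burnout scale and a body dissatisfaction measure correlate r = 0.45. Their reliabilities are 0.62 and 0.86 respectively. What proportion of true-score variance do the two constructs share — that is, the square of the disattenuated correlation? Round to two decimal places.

0.38

Disattenuated r = 0.45 / √(0.62 × 0.86) = 0.45 / 0.7302 = 0.6163.
Shared true-score variance = 0.6163² = 0.3798 ≈ 0.38.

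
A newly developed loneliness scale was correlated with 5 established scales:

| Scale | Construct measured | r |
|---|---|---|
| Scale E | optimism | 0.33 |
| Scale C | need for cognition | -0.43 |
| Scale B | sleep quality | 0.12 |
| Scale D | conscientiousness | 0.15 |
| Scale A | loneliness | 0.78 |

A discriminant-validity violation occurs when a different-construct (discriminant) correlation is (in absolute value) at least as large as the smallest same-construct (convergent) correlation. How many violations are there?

Convergent (same construct = loneliness): Scale A.
Smallest convergent = 0.78. Discriminant |r|: 0.33, 0.43, 0.12, 0.15; count ≥ 0.78 → 0.

0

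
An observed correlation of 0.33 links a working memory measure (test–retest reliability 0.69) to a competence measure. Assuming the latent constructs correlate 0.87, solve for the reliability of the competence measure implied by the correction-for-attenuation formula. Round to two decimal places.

0.21

r_true = r_obs / √(r_xx · r_yy) ⇒ 0.87 = 0.33 / √(0.69 · r_yy).
√(0.69 · r_yy) = 0.33 / 0.87 = 0.3793; 0.69 · r_yy = 0.1439; r_yy = 0.1439 / 0.69 ≈ 0.21.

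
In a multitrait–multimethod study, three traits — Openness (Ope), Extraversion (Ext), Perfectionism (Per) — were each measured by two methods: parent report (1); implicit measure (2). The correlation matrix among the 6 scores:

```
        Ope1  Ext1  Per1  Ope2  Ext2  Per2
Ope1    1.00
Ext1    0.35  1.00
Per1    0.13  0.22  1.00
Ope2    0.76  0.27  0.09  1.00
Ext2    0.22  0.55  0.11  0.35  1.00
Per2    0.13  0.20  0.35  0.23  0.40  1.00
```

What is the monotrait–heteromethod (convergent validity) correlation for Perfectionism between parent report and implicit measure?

Same trait (Per), different methods: r(Per1, Per2) = 0.35.

0.35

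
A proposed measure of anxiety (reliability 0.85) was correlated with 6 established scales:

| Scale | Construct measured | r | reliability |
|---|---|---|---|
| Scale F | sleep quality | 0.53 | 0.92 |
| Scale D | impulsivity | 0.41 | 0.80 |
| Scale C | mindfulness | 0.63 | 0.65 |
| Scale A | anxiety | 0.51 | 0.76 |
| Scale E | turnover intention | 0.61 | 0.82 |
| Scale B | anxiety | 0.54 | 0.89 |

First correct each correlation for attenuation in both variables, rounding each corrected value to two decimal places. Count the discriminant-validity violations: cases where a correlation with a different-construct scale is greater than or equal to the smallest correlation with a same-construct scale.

Disattenuated r (r / √(r_scale · r_new)):
  Scale F (disc): 0.53 / √(0.92·0.85) = 0.60
  Scale D (disc): 0.41 / √(0.80·0.85) = 0.50
  Scale C (disc): 0.63 / √(0.65·0.85) = 0.85
  Scale A (conv): 0.51 / √(0.76·0.85) = 0.63
  Scale E (disc): 0.61 / √(0.82·0.85) = 0.73
  Scale B (conv): 0.54 / √(0.89·0.85) = 0.62
Smallest convergent = 0.62. Discriminant values: 0.60, 0.50, 0.85, 0.73; count ≥ 0.62 → 2.

2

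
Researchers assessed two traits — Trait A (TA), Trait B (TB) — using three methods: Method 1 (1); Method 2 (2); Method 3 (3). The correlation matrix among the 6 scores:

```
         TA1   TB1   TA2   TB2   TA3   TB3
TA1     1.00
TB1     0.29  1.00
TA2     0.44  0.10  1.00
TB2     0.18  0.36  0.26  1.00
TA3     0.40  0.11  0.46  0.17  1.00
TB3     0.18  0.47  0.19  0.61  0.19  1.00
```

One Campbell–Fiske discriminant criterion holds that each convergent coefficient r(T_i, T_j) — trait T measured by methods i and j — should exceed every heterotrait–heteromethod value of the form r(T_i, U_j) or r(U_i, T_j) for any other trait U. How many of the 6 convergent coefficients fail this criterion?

Checking each validity diagonal entry against its comparison values:
TA (methods 1·2): 0.44 vs {0.18, 0.10} → pass.
TA (methods 1·3): 0.40 vs {0.18, 0.11} → pass.
TA (methods 2·3): 0.46 vs {0.19, 0.17} → pass.
TB (methods 1·2): 0.36 vs {0.10, 0.18} → pass.
TB (methods 1·3): 0.47 vs {0.11, 0.18} → pass.
TB (methods 2·3): 0.61 vs {0.17, 0.19} → pass.
0 of 6 fail.

0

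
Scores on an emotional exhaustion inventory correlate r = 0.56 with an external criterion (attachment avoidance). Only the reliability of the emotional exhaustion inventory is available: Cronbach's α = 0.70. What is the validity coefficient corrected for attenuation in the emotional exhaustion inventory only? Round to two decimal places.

0.67

Single correction: r_c = r_obs / √r_xx = 0.56 / √0.70 = 0.56 / 0.8367 ≈ 0.67.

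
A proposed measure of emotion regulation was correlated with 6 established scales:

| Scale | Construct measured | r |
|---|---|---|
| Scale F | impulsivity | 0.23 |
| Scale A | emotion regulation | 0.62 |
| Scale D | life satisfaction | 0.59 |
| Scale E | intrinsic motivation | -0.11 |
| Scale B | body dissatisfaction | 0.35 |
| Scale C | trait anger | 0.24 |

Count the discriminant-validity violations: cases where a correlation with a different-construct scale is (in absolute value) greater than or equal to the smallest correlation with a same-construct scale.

Convergent (same construct = emotion regulation): Scale A.
Smallest convergent = 0.62. Discriminant |r|: 0.23, 0.59, 0.11, 0.35, 0.24; count ≥ 0.62 → 0.

0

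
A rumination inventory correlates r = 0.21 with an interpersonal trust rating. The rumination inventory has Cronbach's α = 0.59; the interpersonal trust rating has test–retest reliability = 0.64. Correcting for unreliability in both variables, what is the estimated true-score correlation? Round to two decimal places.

r_true = r_obs / √(r_xx · r_yy) = 0.21 / √(0.59 × 0.64) = 0.21 / √0.3776 = 0.21 / 0.6145 ≈ 0.34.

0.34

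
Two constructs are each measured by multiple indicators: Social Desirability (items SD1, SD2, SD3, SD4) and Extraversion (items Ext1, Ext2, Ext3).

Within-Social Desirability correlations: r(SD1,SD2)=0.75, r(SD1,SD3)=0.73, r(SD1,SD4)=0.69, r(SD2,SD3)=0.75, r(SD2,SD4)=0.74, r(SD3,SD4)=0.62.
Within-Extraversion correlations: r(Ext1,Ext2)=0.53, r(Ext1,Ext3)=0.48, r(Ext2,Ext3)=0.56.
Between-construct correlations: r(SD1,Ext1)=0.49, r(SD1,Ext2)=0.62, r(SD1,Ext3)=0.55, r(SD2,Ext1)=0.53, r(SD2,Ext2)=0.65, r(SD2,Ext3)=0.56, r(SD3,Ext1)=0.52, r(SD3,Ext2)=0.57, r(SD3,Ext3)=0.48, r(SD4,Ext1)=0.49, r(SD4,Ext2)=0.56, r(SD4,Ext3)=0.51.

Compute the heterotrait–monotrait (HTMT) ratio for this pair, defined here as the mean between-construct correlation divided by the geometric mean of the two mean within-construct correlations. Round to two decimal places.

Mean heterotrait r = 6.53/12 = 0.5442.
Mean within-SD = 4.28/6 = 0.7133; mean within-Ext = 1.57/3 = 0.5233.
Geometric mean = √(0.7133 × 0.5233) = 0.6110.
HTMT = 0.5442 / 0.6110 = 0.89.

0.89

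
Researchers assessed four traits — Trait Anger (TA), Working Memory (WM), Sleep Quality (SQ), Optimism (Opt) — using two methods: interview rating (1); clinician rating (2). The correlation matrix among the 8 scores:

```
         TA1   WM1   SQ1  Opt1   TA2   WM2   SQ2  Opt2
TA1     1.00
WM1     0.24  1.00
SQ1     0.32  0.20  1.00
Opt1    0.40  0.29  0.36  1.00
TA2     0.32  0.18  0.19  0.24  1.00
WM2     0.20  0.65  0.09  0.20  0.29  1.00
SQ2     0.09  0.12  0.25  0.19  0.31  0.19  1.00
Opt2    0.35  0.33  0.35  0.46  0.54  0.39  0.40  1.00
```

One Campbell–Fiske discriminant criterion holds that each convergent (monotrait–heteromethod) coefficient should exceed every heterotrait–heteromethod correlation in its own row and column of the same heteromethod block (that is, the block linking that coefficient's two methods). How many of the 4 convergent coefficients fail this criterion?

2

Each convergent coefficient versus the relevant comparison correlations:
TA (methods 1·2): 0.32 vs {0.20, 0.18, 0.09, 0.19, 0.35, 0.24} → fail.
WM (methods 1·2): 0.65 vs {0.18, 0.20, 0.12, 0.09, 0.33, 0.20} → pass.
SQ (methods 1·2): 0.25 vs {0.19, 0.09, 0.09, 0.12, 0.35, 0.19} → fail.
Opt (methods 1·2): 0.46 vs {0.24, 0.35, 0.20, 0.33, 0.19, 0.35} → pass.
2 of 4 fail.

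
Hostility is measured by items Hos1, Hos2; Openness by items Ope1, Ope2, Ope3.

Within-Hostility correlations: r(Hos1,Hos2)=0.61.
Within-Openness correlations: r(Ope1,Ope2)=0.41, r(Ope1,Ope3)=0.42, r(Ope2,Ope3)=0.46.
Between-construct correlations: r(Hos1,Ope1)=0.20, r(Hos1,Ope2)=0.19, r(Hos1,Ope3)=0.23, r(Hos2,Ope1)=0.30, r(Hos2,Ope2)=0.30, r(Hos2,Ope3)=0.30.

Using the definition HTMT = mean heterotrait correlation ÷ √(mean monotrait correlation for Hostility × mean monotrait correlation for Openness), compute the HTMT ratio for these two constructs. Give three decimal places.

Mean heterotrait r = 1.52/6 = 0.2533.
Mean within-Hos = 0.61/1 = 0.6100; mean within-Ope = 1.29/3 = 0.4300.
Geometric mean = √(0.6100 × 0.4300) = 0.5122.
HTMT = 0.2533 / 0.5122 = 0.495.

0.495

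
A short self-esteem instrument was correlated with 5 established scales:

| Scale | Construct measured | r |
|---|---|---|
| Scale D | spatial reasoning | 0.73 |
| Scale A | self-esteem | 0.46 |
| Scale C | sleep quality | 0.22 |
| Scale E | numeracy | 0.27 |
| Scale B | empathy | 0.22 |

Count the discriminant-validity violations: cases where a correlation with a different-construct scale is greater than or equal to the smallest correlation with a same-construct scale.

Convergent (same construct = self-esteem): Scale A.
Smallest convergent = 0.46. Discriminant values: 0.73, 0.22, 0.27, 0.22; count ≥ 0.46 → 1.

1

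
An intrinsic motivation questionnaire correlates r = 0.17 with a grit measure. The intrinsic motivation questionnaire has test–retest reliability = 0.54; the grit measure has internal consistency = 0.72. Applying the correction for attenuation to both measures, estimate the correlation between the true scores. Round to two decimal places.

0.27

r_true = r_obs / √(r_xx · r_yy) = 0.17 / √(0.54 × 0.72) = 0.17 / √0.3888 = 0.17 / 0.6235 ≈ 0.27.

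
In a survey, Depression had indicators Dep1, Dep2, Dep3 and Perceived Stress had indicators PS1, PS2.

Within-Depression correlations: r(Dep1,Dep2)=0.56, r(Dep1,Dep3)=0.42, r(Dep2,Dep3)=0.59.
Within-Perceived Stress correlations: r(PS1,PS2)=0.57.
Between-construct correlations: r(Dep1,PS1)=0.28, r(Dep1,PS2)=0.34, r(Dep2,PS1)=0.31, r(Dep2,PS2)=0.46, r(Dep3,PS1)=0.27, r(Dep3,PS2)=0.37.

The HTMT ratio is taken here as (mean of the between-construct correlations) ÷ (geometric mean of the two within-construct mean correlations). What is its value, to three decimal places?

Mean between = 2.03/6 = 0.3383.
Mean within-Dep = 1.57/3 = 0.5233; mean within-PS = 0.57/1 = 0.5700.
Geometric mean = √(0.5233 × 0.5700) = 0.5462.
HTMT = 0.3383 / 0.5462 = 0.619.

0.619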